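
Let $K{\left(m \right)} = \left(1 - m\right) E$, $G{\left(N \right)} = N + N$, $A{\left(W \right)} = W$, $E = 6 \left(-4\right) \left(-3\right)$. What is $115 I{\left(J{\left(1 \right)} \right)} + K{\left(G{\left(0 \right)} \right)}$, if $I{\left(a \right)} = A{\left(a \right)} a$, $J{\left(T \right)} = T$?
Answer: $187$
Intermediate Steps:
$E = 72$ ($E = \left(-24\right) \left(-3\right) = 72$)
$G{\left(N \right)} = 2 N$
$I{\left(a \right)} = a^{2}$ ($I{\left(a \right)} = a a = a^{2}$)
$K{\left(m \right)} = 72 - 72 m$ ($K{\left(m \right)} = \left(1 - m\right) 72 = 72 - 72 m$)
$115 I{\left(J{\left(1 \right)} \right)} + K{\left(G{\left(0 \right)} \right)} = 115 \cdot 1^{2} + \left(72 - 72 \cdot 2 \cdot 0\right) = 115 \cdot 1 + \left(72 - 0\right) = 115 + \left(72 + 0\right) = 115 + 72 = 187$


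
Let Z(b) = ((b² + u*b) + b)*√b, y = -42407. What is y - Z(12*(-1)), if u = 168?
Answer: -42407 + 3768*I*√3 ≈ -42407.0 + 6526.4*I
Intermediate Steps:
Z(b) = √b*(b² + 169*b) (Z(b) = ((b² + 168*b) + b)*√b = (b² + 169*b)*√b = √b*(b² + 169*b))
y - Z(12*(-1)) = -42407 - (12*(-1))^(3/2)*(169 + 12*(-1)) = -42407 - (-12)^(3/2)*(169 - 12) = -42407 - (-24*I*√3)*157 = -42407 - (-3768)*I*√3 = -42407 + 3768*I*√3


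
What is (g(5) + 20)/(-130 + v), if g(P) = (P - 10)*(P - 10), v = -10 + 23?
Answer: -5/13 ≈ -0.38462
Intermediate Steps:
v = 13
g(P) = (-10 + P)² (g(P) = (-10 + P)*(-10 + P) = (-10 + P)²)
(g(5) + 20)/(-130 + v) = ((-10 + 5)² + 20)/(-130 + 13) = ((-5)² + 20)/(-117) = (25 + 20)*(-1/117) = 45*(-1/117) = -5/13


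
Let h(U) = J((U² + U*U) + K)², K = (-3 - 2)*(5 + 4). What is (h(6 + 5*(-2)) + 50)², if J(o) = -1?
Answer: 2601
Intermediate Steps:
K = -45 (K = -5*9 = -45)
h(U) = 1 (h(U) = (-1)² = 1)
(h(6 + 5*(-2)) + 50)² = (1 + 50)² = 51² = 2601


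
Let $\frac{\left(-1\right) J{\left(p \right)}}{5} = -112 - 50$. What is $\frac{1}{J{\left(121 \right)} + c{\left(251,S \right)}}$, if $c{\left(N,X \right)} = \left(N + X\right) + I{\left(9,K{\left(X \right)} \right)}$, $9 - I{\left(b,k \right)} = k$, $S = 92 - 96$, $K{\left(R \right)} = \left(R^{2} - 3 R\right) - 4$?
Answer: $\frac{1}{1042} \approx 0.00095969$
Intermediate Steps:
$J{\left(p \right)} = 810$ ($J{\left(p \right)} = - 5 \left(-112 - 50\right) = \left(-5\right) \left(-162\right) = 810$)
$K{\left(R \right)} = -4 + R^{2} - 3 R$
$S = -4$ ($S = 92 - 96 = -4$)
$I{\left(b,k \right)} = 9 - k$
$c{\left(N,X \right)} = 13 + N - X^{2} + 4 X$ ($c{\left(N,X \right)} = \left(N + X\right) - \left(-13 + X^{2} - 3 X\right) = \left(N + X\right) + \left(9 + \left(4 - X^{2} + 3 X\right)\right) = \left(N + X\right) + \left(13 - X^{2} + 3 X\right) = 13 + N - X^{2} + 4 X$)
$\frac{1}{J{\left(121 \right)} + c{\left(251,S \right)}} = \frac{1}{810 + \left(13 + 251 - \left(-4\right)^{2} + 4 \left(-4\right)\right)} = \frac{1}{810 + \left(13 + 251 - 16 - 16\right)} = \frac{1}{810 + 232} = \frac{1}{1042}$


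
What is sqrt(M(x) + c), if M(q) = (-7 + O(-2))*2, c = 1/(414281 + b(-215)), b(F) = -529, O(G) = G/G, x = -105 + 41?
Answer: 7*I*sqrt(10481062226)/206876 ≈ 3.4641*I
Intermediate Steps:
x = -64
O(G) = 1
c = 1/413752 (c = 1/(414281 - 529) = 1/413752 ≈ 2.4169e-6)
M(q) = -12 (M(q) = (-7 + 1)*2 = -6*2 = -12)
sqrt(M(x) + c) = sqrt(-12 + 1/413752) = sqrt(-4965023/413752) = 7*I*sqrt(10481062226)/206876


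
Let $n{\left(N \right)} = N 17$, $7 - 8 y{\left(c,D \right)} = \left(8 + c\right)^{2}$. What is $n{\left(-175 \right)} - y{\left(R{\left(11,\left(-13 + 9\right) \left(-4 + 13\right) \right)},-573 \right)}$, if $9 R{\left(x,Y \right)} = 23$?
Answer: $- \frac{959671}{324} \approx -2961.9$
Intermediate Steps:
$R{\left(x,Y \right)} = \frac{23}{9}$ ($R{\left(x,Y \right)} = \frac{1}{9} \cdot 23 = \frac{23}{9}$)
$y{\left(c,D \right)} = \frac{7}{8} - \frac{\left(8 + c\right)^{2}}{8}$
$n{\left(N \right)} = 17 N$
$n{\left(-175 \right)} - y{\left(R{\left(11,\left(-13 + 9\right) \left(-4 + 13\right) \right)},-573 \right)} = 17 \left(-175\right) - \left(\frac{7}{8} - \frac{\left(8 + \frac{23}{9}\right)^{2}}{8}\right) = -2975 - \left(\frac{7}{8} - \frac{\left(\frac{95}{9}\right)^{2}}{8}\right) = -2975 - \left(\frac{7}{8} - \frac{9025}{648}\right) = -2975 - - \frac{4229}{324} = -2975 + \frac{4229}{324} = - \frac{959671}{324}$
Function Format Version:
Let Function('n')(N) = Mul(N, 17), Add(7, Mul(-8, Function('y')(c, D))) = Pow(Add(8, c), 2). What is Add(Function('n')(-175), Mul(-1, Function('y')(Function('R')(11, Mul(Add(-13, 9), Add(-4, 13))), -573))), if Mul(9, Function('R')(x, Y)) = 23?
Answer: Rational(-959671, 324) ≈ -2961.9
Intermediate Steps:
Function('R')(x, Y) = Rational(23, 9) (Function('R')(x, Y) = Mul(Rational(1, 9), 23) = Rational(23, 9))
Function('y')(c, D) = Add(Rational(7, 8), Mul(Rational(-1, 8), Pow(Add(8, c), 2)))
Function('n')(N) = Mul(17, N)
Add(Function('n')(-175), Mul(-1, Function('y')(Function('R')(11, Mul(Add(-13, 9), Add(-4, 13))), -573))) = Add(Mul(17, -175), Mul(-1, Add(Rational(7, 8), Mul(Rational(-1, 8), Pow(Add(8, Rational(23, 9)), 2))))) = Add(-2975, Mul(-1, Add(Rational(7, 8), Mul(Rational(-1, 8), Pow(Rational(95, 9), 2))))) = Add(-2975, Mul(-1, Add(Rational(7, 8), Mul(Rational(-1, 8), Rational(9025, 81))))) = Add(-2975, Mul(-1, Add(Rational(7, 8), Rational(-9025, 648)))) = Add(-2975, Mul(-1, Rational(-4229, 324))) = Add(-2975, Rational(4229, 324)) = Rational(-959671, 324)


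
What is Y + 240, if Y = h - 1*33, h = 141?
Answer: 348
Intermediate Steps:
Y = 108 (Y = 141 - 1*33 = 141 - 33 = 108)
Y + 240 = 108 + 240 = 348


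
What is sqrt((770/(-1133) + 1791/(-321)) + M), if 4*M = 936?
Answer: sqrt(27661971593)/11021 ≈ 15.091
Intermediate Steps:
M = 234 (M = (1/4)*936 = 234)
sqrt((770/(-1133) + 1791/(-321)) + M) = sqrt((770/(-1133) + 1791/(-321)) + 234) = sqrt((770*(-1/1133) + 1791*(-1/321)) + 234) = sqrt((-70/103 - 597/107) + 234) = sqrt(-68981/11021 + 234) = sqrt(2509933/11021) = sqrt(27661971593)/11021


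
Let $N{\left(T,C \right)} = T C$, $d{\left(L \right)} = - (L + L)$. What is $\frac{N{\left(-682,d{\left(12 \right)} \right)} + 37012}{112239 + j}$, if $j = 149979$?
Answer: $\frac{26690}{131109} \approx 0.20357$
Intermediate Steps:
$d{\left(L \right)} = - 2 L$
$N{\left(T,C \right)} = C T$
$\frac{N{\left(-682,d{\left(12 \right)} \right)} + 37012}{112239 + j} = \frac{\left(-2\right) 12 \left(-682\right) + 37012}{112239 + 149979} = \frac{\left(-24\right) \left(-682\right) + 37012}{262218} = \left(16368 + 37012\right) \frac{1}{262218} = 53380 \cdot \frac{1}{262218} = \frac{26690}{131109}$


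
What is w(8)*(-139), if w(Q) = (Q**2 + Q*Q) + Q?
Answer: -18904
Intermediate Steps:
w(Q) = Q + 2*Q**2 (w(Q) = (Q**2 + Q**2) + Q = 2*Q**2 + Q = Q + 2*Q**2)
w(8)*(-139) = (8*(1 + 2*8))*(-139) = (8*(1 + 16))*(-139) = (8*17)*(-139) = 136*(-139) = -18904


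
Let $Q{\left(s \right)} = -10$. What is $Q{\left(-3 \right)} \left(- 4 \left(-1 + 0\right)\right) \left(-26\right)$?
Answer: $1040$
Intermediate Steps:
$Q{\left(-3 \right)} \left(- 4 \left(-1 + 0\right)\right) \left(-26\right) = - 10 \left(- 4 \left(-1 + 0\right)\right) \left(-26\right) = - 10 \left(\left(-4\right) \left(-1\right)\right) \left(-26\right) = \left(-10\right) 4 \left(-26\right) = \left(-40\right) \left(-26\right) = 1040$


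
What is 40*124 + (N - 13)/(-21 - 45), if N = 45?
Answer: 163664/33 ≈ 4959.5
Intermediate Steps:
40*124 + (N - 13)/(-21 - 45) = 40*124 + (45 - 13)/(-21 - 45) = 4960 + 32/(-66) = 4960 + 32*(-1/66) = 4960 - 16/33 = 163664/33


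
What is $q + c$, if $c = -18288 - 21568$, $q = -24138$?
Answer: $-63994$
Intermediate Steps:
$c = -39856$
$q + c = -24138 - 39856 = -63994$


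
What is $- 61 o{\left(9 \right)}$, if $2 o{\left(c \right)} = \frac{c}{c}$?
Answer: $- \frac{61}{2} \approx -30.5$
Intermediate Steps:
$o{\left(c \right)} = \frac{1}{2}$ ($o{\left(c \right)} = \frac{c \frac{1}{c}}{2} = \frac{1}{2} \cdot 1 = \frac{1}{2}$)
$- 61 o{\left(9 \right)} = \left(-61\right) \frac{1}{2} = - \frac{61}{2}$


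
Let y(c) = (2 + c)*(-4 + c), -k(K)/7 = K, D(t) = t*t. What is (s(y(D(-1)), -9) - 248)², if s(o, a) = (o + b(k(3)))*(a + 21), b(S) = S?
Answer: 369664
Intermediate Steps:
D(t) = t²
k(K) = -7*K
y(c) = (-4 + c)*(2 + c)
s(o, a) = (-21 + o)*(21 + a) (s(o, a) = (o - 7*3)*(a + 21) = (o - 21)*(21 + a) = (-21 + o)*(21 + a))
(s(y(D(-1)), -9) - 248)² = ((-441 - 21*(-9) + 21*(-8 + ((-1)²)² - 2*(-1)²) - 9*(-8 + ((-1)²)² - 2*(-1)²)) - 248)² = ((-441 + 189 + 21*(-8 + 1² - 2*1) - 9*(-8 + 1² - 2*1)) - 248)² = ((-441 + 189 + 21*(-8 + 1 - 2) - 9*(-8 + 1 - 2)) - 248)² = ((-441 + 189 + 21*(-9) - 9*(-9)) - 248)² = ((-441 + 189 - 189 + 81) - 248)² = (-360 - 248)² = (-608)² = 369664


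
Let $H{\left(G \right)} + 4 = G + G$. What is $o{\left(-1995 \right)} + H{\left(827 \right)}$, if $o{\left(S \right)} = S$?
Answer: $-345$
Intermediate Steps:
$H{\left(G \right)} = -4 + 2 G$ ($H{\left(G \right)} = -4 + \left(G + G\right) = -4 + 2 G$)
$o{\left(-1995 \right)} + H{\left(827 \right)} = -1995 + \left(-4 + 2 \cdot 827\right) = -1995 + \left(-4 + 1654\right) = -1995 + 1650 = -345$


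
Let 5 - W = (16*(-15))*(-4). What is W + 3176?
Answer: 2221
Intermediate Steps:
W = -955 (W = 5 - 16*(-15)*(-4) = 5 - (-240)*(-4) = 5 - 1*960 = 5 - 960 = -955)
W + 3176 = -955 + 3176 = 2221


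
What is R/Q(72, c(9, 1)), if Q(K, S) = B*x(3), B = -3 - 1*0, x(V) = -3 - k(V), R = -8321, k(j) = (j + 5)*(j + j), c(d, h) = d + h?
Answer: -8321/153 ≈ -54.386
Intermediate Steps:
k(j) = 2*j*(5 + j) (k(j) = (5 + j)*(2*j) = 2*j*(5 + j))
x(V) = -3 - 2*V*(5 + V)
B = -3 (B = -3 + 0 = -3)
Q(K, S) = 153 (Q(K, S) = -3*(-3 - 2*3*(5 + 3)) = -3*(-3 - 2*3*8) = -3*(-3 - 48) = -3*(-51) = 153)
R/Q(72, c(9, 1)) = -8321/153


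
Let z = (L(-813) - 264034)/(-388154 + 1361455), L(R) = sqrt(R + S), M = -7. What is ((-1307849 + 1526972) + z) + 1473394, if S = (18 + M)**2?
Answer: 1647328224583/973301 + 2*I*sqrt(173)/973301 ≈ 1.6925e+6 + 2.7028e-5*I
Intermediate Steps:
S = 121 (S = (18 - 7)**2 = 11**2 = 121)
L(R) = sqrt(121 + R) (L(R) = sqrt(R + 121) = sqrt(121 + R))
z = -264034/973301 + 2*I*sqrt(173)/973301 (z = (sqrt(121 - 813) - 264034)/(-388154 + 1361455) = (sqrt(-692) - 264034)/973301 = (2*I*sqrt(173) - 264034)*(1/973301) = (-264034 + 2*I*sqrt(173))*(1/973301) = -264034/973301 + 2*I*sqrt(173)/973301 ≈ -0.27128 + 2.7028e-5*I)
((-1307849 + 1526972) + z) + 1473394 = ((-1307849 + 1526972) + (-264034/973301 + 2*I*sqrt(173)/973301)) + 1473394 = (219123 + (-264034/973301 + 2*I*sqrt(173)/973301)) + 1473394 = (213272370989/973301 + 2*I*sqrt(173)/973301) + 1473394 = 1647328224583/973301 + 2*I*sqrt(173)/973301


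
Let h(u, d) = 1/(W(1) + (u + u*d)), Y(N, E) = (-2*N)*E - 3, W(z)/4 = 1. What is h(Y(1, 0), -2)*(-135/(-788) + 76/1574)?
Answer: 136189/4341092 ≈ 0.031372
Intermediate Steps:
W(z) = 4 (W(z) = 4*1 = 4)
Y(N, E) = -3 - 2*E*N (Y(N, E) = -2*E*N - 3 = -3 - 2*E*N)
h(u, d) = 1/(4 + u + d*u) (h(u, d) = 1/(4 + (u + u*d)) = 1/(4 + (u + d*u)) = 1/(4 + u + d*u))
h(Y(1, 0), -2)*(-135/(-788) + 76/1574) = (-135/(-788) + 76/1574)/(4 + (-3 - 2*0*1) - 2*(-3 - 2*0*1)) = (-135*(-1/788) + 76*(1/1574))/(4 + (-3 + 0) - 2*(-3 + 0)) = (135/788 + 38/787)/(4 - 3 - 2*(-3)) = (136189/620156)/(4 - 3 + 6) = (136189/620156)/7 = (1/7)*(136189/620156) = 136189/4341092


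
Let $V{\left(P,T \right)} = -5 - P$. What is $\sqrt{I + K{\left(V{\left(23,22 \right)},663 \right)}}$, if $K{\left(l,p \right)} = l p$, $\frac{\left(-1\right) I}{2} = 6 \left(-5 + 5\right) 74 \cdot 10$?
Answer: $2 i \sqrt{4641} \approx 136.25 i$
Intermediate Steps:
$I = 0$ ($I = - 2 \cdot 6 \left(-5 + 5\right) 74 \cdot 10 = - 2 \cdot 6 \cdot 0 \cdot 74 \cdot 10 = - 2 \cdot 0 \cdot 74 \cdot 10 = - 2 \cdot 0 \cdot 10 = \left(-2\right) 0 = 0$)
$\sqrt{I + K{\left(V{\left(23,22 \right)},663 \right)}} = \sqrt{0 + \left(-5 - 23\right) 663} = \sqrt{0 - 18564} = \sqrt{-18564} = 2 i \sqrt{4641}$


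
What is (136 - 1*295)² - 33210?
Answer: -7929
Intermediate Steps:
(136 - 1*295)² - 33210 = (136 - 295)² - 33210 = (-159)² - 33210 = 25281 - 33210 = -7929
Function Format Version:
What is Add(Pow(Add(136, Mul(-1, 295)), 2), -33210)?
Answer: -7929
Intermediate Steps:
Add(Pow(Add(136, Mul(-1, 295)), 2), -33210) = Add(Pow(Add(136, -295), 2), -33210) = Add(Pow(-159, 2), -33210) = Add(25281, -33210) = -7929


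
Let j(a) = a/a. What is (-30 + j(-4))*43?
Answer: -1247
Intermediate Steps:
j(a) = 1
(-30 + j(-4))*43 = (-30 + 1)*43 = -29*43 = -1247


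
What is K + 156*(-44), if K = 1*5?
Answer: -6859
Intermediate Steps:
K = 5
K + 156*(-44) = 5 + 156*(-44) = 5 - 6864 = -6859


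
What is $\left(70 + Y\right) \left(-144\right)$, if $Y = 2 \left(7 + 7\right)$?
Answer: $-14112$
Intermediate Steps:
$Y = 28$ ($Y = 2 \cdot 14 = 28$)
$\left(70 + Y\right) \left(-144\right) = \left(70 + 28\right) \left(-144\right) = 98 \left(-144\right) = -14112$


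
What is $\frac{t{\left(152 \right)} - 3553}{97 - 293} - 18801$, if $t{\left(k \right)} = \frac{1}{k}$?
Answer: $- \frac{559579337}{29792} \approx -18783.0$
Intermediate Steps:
$\frac{t{\left(152 \right)} - 3553}{97 - 293} - 18801 = \frac{\frac{1}{152} - 3553}{97 - 293} - 18801 = \frac{\frac{1}{152} - 3553}{-196} - 18801 = \left(- \frac{540055}{152}\right) \left(- \frac{1}{196}\right) - 18801 = \frac{540055}{29792} - 18801 = - \frac{559579337}{29792}$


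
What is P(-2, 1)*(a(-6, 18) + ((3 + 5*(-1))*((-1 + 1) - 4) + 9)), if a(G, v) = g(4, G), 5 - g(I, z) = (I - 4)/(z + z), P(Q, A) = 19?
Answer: 418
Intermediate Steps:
g(I, z) = 5 - (-4 + I)/(2*z) (g(I, z) = 5 - (I - 4)/(z + z) = 5 - (-4 + I)/(2*z))
a(G, v) = 5 (a(G, v) = (4 - 1*4 + 10*G)/(2*G) = (4 - 4 + 10*G)/(2*G) = (10*G)/(2*G) = 5)
P(-2, 1)*(a(-6, 18) + ((3 + 5*(-1))*((-1 + 1) - 4) + 9)) = 19*(5 + ((3 + 5*(-1))*((-1 + 1) - 4) + 9)) = 19*(5 + ((3 - 5)*(0 - 4) + 9)) = 19*(5 + (-2*(-4) + 9)) = 19*(5 + (8 + 9)) = 19*(5 + 17) = 19*22 = 418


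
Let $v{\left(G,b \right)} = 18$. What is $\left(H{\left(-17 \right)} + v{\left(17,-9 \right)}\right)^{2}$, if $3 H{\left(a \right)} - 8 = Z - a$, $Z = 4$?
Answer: $\frac{6889}{9} \approx 765.44$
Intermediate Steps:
$H{\left(a \right)} = 4 - \frac{a}{3}$ ($H{\left(a \right)} = \frac{8}{3} + \frac{4 - a}{3} = \frac{8}{3} - \left(- \frac{4}{3} + \frac{a}{3}\right) = 4 - \frac{a}{3}$)
$\left(H{\left(-17 \right)} + v{\left(17,-9 \right)}\right)^{2} = \left(\left(4 - - \frac{17}{3}\right) + 18\right)^{2} = \left(\left(4 + \frac{17}{3}\right) + 18\right)^{2} = \left(\frac{29}{3} + 18\right)^{2} = \left(\frac{83}{3}\right)^{2} = \frac{6889}{9}$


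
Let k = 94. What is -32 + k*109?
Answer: 10214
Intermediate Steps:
-32 + k*109 = -32 + 94*109 = -32 + 10246 = 10214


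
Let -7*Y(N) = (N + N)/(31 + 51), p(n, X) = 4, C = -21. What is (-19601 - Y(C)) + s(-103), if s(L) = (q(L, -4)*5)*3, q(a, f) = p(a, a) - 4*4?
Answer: -811024/41 ≈ -19781.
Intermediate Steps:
Y(N) = -N/287 (Y(N) = -(N + N)/(7*(31 + 51)) = -2*N/(7*82) = -N/287)
q(a, f) = -12 (q(a, f) = 4 - 4*4 = 4 - 16 = -12)
s(L) = -180 (s(L) = -12*5*3 = -60*3 = -180)
(-19601 - Y(C)) + s(-103) = (-19601 - (-1)*(-21)/287) - 180 = (-19601 - 1*3/41) - 180 = (-19601 - 3/41) - 180 = -803644/41 - 180 = -811024/41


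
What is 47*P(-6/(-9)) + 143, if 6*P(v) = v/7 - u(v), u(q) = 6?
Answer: 6095/63 ≈ 96.746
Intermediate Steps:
P(v) = -1 + v/42 (P(v) = (v/7 - 1*6)/6 = (v*(⅐) - 6)/6 = (v/7 - 6)/6 = (-6 + v/7)/6 = -1 + v/42)
47*P(-6/(-9)) + 143 = 47*(-1 + (-6/(-9))/42) + 143 = 47*(-1 + (-6*(-⅑))/42) + 143 = 47*(-1 + (1/42)*(⅔)) + 143 = 47*(-1 + 1/63) + 143 = 47*(-62/63) + 143 = -2914/63 + 143 = 6095/63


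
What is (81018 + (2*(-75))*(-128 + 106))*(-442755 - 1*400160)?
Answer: -71072906970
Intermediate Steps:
(81018 + (2*(-75))*(-128 + 106))*(-442755 - 1*400160) = (81018 - 150*(-22))*(-442755 - 400160) = (81018 + 3300)*(-842915) = 84318*(-842915) = -71072906970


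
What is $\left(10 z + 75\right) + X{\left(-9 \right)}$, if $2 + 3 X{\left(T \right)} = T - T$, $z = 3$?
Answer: $\frac{313}{3} \approx 104.33$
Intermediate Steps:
$X{\left(T \right)} = - \frac{2}{3}$ ($X{\left(T \right)} = - \frac{2}{3} + \frac{T - T}{3} = - \frac{2}{3} + \frac{1}{3} \cdot 0 = - \frac{2}{3} + 0 = - \frac{2}{3}$)
$\left(10 z + 75\right) + X{\left(-9 \right)} = \left(10 \cdot 3 + 75\right) - \frac{2}{3} = \left(30 + 75\right) - \frac{2}{3} = 105 - \frac{2}{3} = \frac{313}{3}$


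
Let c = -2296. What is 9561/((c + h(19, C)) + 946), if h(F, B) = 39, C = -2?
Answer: -3187/437 ≈ -7.2929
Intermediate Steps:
9561/((c + h(19, C)) + 946) = 9561/((-2296 + 39) + 946) = 9561/(-2257 + 946) = 9561/(-1311) = 9561*(-1/1311) = -3187/437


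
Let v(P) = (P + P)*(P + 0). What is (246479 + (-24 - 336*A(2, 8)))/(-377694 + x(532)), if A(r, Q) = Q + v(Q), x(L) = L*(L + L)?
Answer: 200759/188354 ≈ 1.0659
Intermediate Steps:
x(L) = 2*L**2 (x(L) = L*(2*L) = 2*L**2)
v(P) = 2*P**2 (v(P) = (2*P)*P = 2*P**2)
A(r, Q) = Q + 2*Q**2
(246479 + (-24 - 336*A(2, 8)))/(-377694 + x(532)) = (246479 + (-24 - 2688*(1 + 2*8)))/(-377694 + 2*532**2) = (246479 + (-24 - 2688*(1 + 16)))/(-377694 + 2*283024) = (246479 + (-24 - 2688*17))/(-377694 + 566048) = (246479 + (-24 - 336*136))/188354 = (246479 + (-24 - 45696))*(1/188354) = (246479 - 45720)*(1/188354) = 200759*(1/188354) = 200759/188354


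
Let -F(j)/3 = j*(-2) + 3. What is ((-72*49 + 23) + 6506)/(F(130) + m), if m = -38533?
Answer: -3001/37762 ≈ -0.079471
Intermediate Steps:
F(j) = -9 + 6*j (F(j) = -3*(j*(-2) + 3) = -3*(-2*j + 3) = -3*(3 - 2*j) = -9 + 6*j)
((-72*49 + 23) + 6506)/(F(130) + m) = ((-72*49 + 23) + 6506)/((-9 + 6*130) - 38533) = ((-3528 + 23) + 6506)/((-9 + 780) - 38533) = (-3505 + 6506)/(771 - 38533) = 3001/(-37762) = 3001*(-1/37762) = -3001/37762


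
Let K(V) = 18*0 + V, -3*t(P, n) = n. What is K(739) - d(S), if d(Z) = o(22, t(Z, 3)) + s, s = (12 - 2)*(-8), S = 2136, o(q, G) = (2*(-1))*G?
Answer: 817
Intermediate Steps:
t(P, n) = -n/3
o(q, G) = -2*G
s = -80 (s = 10*(-8) = -80)
K(V) = V (K(V) = 0 + V = V)
d(Z) = -78 (d(Z) = -(-2)*3/3 - 80 = -2*(-1) - 80 = 2 - 80 = -78)
K(739) - d(S) = 739 - 1*(-78) = 739 + 78 = 817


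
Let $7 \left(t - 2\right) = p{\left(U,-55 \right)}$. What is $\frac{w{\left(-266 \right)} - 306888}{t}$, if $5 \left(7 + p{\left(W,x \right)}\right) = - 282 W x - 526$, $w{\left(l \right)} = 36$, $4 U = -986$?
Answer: $\frac{5369910}{1911853} \approx 2.8087$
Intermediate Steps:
$U = - \frac{493}{2}$ ($U = \frac{1}{4} \left(-986\right) = - \frac{493}{2} \approx -246.5$)
$p{\left(W,x \right)} = - \frac{561}{5} - \frac{282 W x}{5}$ ($p{\left(W,x \right)} = -7 + \frac{- 282 W x - 526}{5} = -7 + \frac{-526 - 282 W x}{5} = -7 - \left(\frac{526}{5} + \frac{282 W x}{5}\right) = - \frac{561}{5} - \frac{282 W x}{5}$)
$t = - \frac{3823706}{35}$ ($t = 2 + \frac{- \frac{561}{5} - \left(- \frac{69513}{5}\right) \left(-55\right)}{7} = 2 + \frac{- \frac{561}{5} - 764643}{7} = 2 + \frac{1}{7} \left(- \frac{3823776}{5}\right) = 2 - \frac{3823776}{35} = - \frac{3823706}{35} \approx -1.0925 \cdot 10^{5}$)
$\frac{w{\left(-266 \right)} - 306888}{t} = \frac{36 - 306888}{- \frac{3823706}{35}} = \left(-306852\right) \left(- \frac{35}{3823706}\right) = \frac{5369910}{1911853}$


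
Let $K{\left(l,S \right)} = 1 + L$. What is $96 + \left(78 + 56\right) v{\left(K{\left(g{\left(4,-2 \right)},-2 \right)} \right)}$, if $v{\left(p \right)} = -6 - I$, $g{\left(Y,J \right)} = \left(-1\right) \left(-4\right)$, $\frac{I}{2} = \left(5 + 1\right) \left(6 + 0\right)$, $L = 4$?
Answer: $-10356$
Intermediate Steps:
$I = 72$ ($I = 2 \left(5 + 1\right) \left(6 + 0\right) = 2 \cdot 6 \cdot 6 = 2 \cdot 36 = 72$)
$g{\left(Y,J \right)} = 4$
$K{\left(l,S \right)} = 5$ ($K{\left(l,S \right)} = 1 + 4 = 5$)
$v{\left(p \right)} = -78$ ($v{\left(p \right)} = -6 - 72 = -78$)
$96 + \left(78 + 56\right) v{\left(K{\left(g{\left(4,-2 \right)},-2 \right)} \right)} = 96 + \left(78 + 56\right) \left(-78\right) = 96 + 134 \left(-78\right) = 96 - 10452 = -10356$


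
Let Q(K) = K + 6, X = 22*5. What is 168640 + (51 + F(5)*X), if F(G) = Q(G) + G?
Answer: 170451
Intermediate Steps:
X = 110
Q(K) = 6 + K
F(G) = 6 + 2*G (F(G) = (6 + G) + G = 6 + 2*G)
168640 + (51 + F(5)*X) = 168640 + (51 + (6 + 2*5)*110) = 168640 + (51 + (6 + 10)*110) = 168640 + (51 + 16*110) = 168640 + (51 + 1760) = 168640 + 1811 = 170451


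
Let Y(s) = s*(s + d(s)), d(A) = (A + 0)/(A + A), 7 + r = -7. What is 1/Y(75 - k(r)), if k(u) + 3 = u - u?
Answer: 1/6123 ≈ 0.00016332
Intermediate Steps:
r = -14 (r = -7 - 7 = -14)
k(u) = -3 (k(u) = -3 + (u - u) = -3 + 0 = -3)
d(A) = ½ (d(A) = A/((2*A)) = A*(1/(2*A)) = ½)
Y(s) = s*(½ + s) (Y(s) = s*(s + ½) = s*(½ + s))
1/Y(75 - k(r)) = 1/((75 - 1*(-3))*(½ + (75 - 1*(-3)))) = 1/((75 + 3)*(½ + (75 + 3))) = 1/(78*(½ + 78)) = 1/(78*(157/2)) = 1/6123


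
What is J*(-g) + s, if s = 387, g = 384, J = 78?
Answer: -29565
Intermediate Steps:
J*(-g) + s = 78*(-1*384) + 387 = 78*(-384) + 387 = -29952 + 387 = -29565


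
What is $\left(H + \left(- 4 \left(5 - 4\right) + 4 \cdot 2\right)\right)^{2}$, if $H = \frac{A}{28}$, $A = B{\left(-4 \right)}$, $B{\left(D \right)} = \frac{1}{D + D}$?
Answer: $\frac{801025}{50176} \approx 15.964$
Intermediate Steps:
$B{\left(D \right)} = \frac{1}{2 D}$
$A = - \frac{1}{8}$ ($A = \frac{1}{2 \left(-4\right)} = \frac{1}{2} \left(- \frac{1}{4}\right) = - \frac{1}{8} \approx -0.125$)
$H = - \frac{1}{224}$ ($H = - \frac{1}{8 \cdot 28} = \left(- \frac{1}{8}\right) \frac{1}{28} = - \frac{1}{224} \approx -0.0044643$)
$\left(H + \left(- 4 \left(5 - 4\right) + 4 \cdot 2\right)\right)^{2} = \left(- \frac{1}{224} + \left(- 4 \left(5 - 4\right) + 4 \cdot 2\right)\right)^{2} = \left(- \frac{1}{224} + \left(\left(-4\right) 1 + 8\right)\right)^{2} = \left(- \frac{1}{224} + \left(-4 + 8\right)\right)^{2} = \left(- \frac{1}{224} + 4\right)^{2} = \left(\frac{895}{224}\right)^{2} = \frac{801025}{50176}$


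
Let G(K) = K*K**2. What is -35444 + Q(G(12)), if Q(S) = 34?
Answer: -35410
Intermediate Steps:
G(K) = K**3
-35444 + Q(G(12)) = -35444 + 34 = -35410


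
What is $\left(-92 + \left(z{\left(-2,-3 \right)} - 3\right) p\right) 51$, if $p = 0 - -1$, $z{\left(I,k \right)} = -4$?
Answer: $-5049$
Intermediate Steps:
$p = 1$ ($p = 0 + 1 = 1$)
$\left(-92 + \left(z{\left(-2,-3 \right)} - 3\right) p\right) 51 = \left(-92 + \left(-4 - 3\right) 1\right) 51 = \left(-92 - 7\right) 51 = \left(-99\right) 51 = -5049$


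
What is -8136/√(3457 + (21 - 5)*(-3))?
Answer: -8136*√3409/3409 ≈ -139.35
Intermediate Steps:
-8136/√(3457 + (21 - 5)*(-3)) = -8136/√(3457 + 16*(-3)) = -8136/√(3457 - 48) = -8136*√3409/3409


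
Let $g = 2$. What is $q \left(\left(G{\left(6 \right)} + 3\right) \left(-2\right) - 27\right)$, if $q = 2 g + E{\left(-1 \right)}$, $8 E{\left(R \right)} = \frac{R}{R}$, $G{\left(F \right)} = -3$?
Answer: $- \frac{891}{8} \approx -111.38$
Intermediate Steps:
$E{\left(R \right)} = \frac{1}{8}$ ($E{\left(R \right)} = \frac{R \frac{1}{R}}{8} = \frac{1}{8} \cdot 1 = \frac{1}{8}$)
$q = \frac{33}{8}$ ($q = 2 \cdot 2 + \frac{1}{8} = 4 + \frac{1}{8} = \frac{33}{8} \approx 4.125$)
$q \left(\left(G{\left(6 \right)} + 3\right) \left(-2\right) - 27\right) = \frac{33 \left(\left(-3 + 3\right) \left(-2\right) - 27\right)}{8} = \frac{33 \left(0 \left(-2\right) - 27\right)}{8} = \frac{33 \left(0 - 27\right)}{8} = \frac{33}{8} \left(-27\right) = - \frac{891}{8}$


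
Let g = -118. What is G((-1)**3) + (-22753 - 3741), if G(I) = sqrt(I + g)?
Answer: -26494 + I*sqrt(119) ≈ -26494.0 + 10.909*I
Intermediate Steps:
G(I) = sqrt(-118 + I) (G(I) = sqrt(I - 118) = sqrt(-118 + I))
G((-1)**3) + (-22753 - 3741) = sqrt(-118 + (-1)**3) + (-22753 - 3741) = sqrt(-118 - 1) - 26494 = sqrt(-119) - 26494 = I*sqrt(119) - 26494 = -26494 + I*sqrt(119)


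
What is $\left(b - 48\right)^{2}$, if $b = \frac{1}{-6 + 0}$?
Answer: $\frac{83521}{36} \approx 2320.0$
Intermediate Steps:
$b = - \frac{1}{6}$ ($b = \frac{1}{-6} = - \frac{1}{6} \approx -0.16667$)
$\left(b - 48\right)^{2} = \left(- \frac{1}{6} - 48\right)^{2} = \left(- \frac{289}{6}\right)^{2} = \frac{83521}{36}$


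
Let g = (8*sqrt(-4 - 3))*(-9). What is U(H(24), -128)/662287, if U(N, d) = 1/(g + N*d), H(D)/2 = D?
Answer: I/(15894888*(-256*I + 3*sqrt(7))) ≈ -2.4552e-10 + 7.6123e-12*I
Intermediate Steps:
H(D) = 2*D
g = -72*I*sqrt(7) (g = (8*sqrt(-7))*(-9) = (8*(I*sqrt(7)))*(-9) = (8*I*sqrt(7))*(-9) = -72*I*sqrt(7) ≈ -190.49*I)
U(N, d) = 1/(N*d - 72*I*sqrt(7)) (U(N, d) = 1/(-72*I*sqrt(7) + N*d) = 1/(N*d - 72*I*sqrt(7)))
U(H(24), -128)/662287 = 1/(((2*24)*(-128) - 72*I*sqrt(7))*662287) = (1/662287)/(48*(-128) - 72*I*sqrt(7)) = (1/662287)/(-6144 - 72*I*sqrt(7)) = 1/(662287*(-6144 - 72*I*sqrt(7)))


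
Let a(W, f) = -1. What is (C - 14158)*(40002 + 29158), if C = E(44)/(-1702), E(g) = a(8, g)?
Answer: -833271320700/851 ≈ -9.7917e+8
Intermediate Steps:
E(g) = -1
C = 1/1702 (C = -1/(-1702) = -1*(-1/1702) = 1/1702 ≈ 0.00058754)
(C - 14158)*(40002 + 29158) = (1/1702 - 14158)*(40002 + 29158) = -24096915/1702*69160 = -833271320700/851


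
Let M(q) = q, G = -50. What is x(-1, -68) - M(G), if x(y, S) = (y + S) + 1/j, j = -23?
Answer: -438/23 ≈ -19.043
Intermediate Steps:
x(y, S) = -1/23 + S + y (x(y, S) = (y + S) + 1/(-23) = (S + y) - 1/23 = -1/23 + S + y)
x(-1, -68) - M(G) = (-1/23 - 68 - 1) - 1*(-50) = -1588/23 + 50 = -438/23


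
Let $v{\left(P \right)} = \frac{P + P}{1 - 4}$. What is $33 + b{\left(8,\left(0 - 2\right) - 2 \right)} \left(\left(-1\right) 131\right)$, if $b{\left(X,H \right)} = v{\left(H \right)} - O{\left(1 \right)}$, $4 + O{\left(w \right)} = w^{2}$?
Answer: $- \frac{2128}{3} \approx -709.33$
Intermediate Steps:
$O{\left(w \right)} = -4 + w^{2}$
$v{\left(P \right)} = - \frac{2 P}{3}$ ($v{\left(P \right)} = \frac{2 P}{-3} = 2 P \left(- \frac{1}{3}\right) = - \frac{2 P}{3}$)
$b{\left(X,H \right)} = 3 - \frac{2 H}{3}$ ($b{\left(X,H \right)} = - \frac{2 H}{3} - \left(-4 + 1^{2}\right) = - \frac{2 H}{3} - \left(-4 + 1\right) = - \frac{2 H}{3} - -3 = - \frac{2 H}{3} + 3 = 3 - \frac{2 H}{3}$)
$33 + b{\left(8,\left(0 - 2\right) - 2 \right)} \left(\left(-1\right) 131\right) = 33 + \left(3 - \frac{2 \left(\left(0 - 2\right) - 2\right)}{3}\right) \left(\left(-1\right) 131\right) = 33 + \left(3 - \frac{2 \left(-2 - 2\right)}{3}\right) \left(-131\right) = 33 + \left(3 - - \frac{8}{3}\right) \left(-131\right) = 33 + \left(3 + \frac{8}{3}\right) \left(-131\right) = 33 + \frac{17}{3} \left(-131\right) = 33 - \frac{2227}{3} = - \frac{2128}{3}$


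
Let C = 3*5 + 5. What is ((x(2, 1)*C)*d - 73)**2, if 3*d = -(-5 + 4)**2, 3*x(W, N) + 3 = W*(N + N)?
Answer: 458329/81 ≈ 5658.4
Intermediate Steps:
x(W, N) = -1 + 2*N*W/3 (x(W, N) = -1 + (W*(N + N))/3 = -1 + (W*(2*N))/3 = -1 + (2*N*W)/3 = -1 + 2*N*W/3)
d = -1/3 (d = (-(-5 + 4)**2)/3 = (-1*(-1)**2)/3 = (-1*1)/3 = (1/3)*(-1) = -1/3 ≈ -0.33333)
C = 20 (C = 15 + 5 = 20)
((x(2, 1)*C)*d - 73)**2 = (((-1 + (2/3)*1*2)*20)*(-1/3) - 73)**2 = (((-1 + 4/3)*20)*(-1/3) - 73)**2 = (((1/3)*20)*(-1/3) - 73)**2 = ((20/3)*(-1/3) - 73)**2 = (-20/9 - 73)**2 = (-677/9)**2 = 458329/81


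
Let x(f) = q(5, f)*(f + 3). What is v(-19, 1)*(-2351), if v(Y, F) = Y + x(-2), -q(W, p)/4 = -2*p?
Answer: 82285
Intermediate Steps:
q(W, p) = 8*p (q(W, p) = -(-8)*p = 8*p)
x(f) = 8*f*(3 + f) (x(f) = (8*f)*(f + 3) = (8*f)*(3 + f) = 8*f*(3 + f))
v(Y, F) = -16 + Y (v(Y, F) = Y + 8*(-2)*(3 - 2) = Y + 8*(-2)*1 = Y - 16 = -16 + Y)
v(-19, 1)*(-2351) = (-16 - 19)*(-2351) = -35*(-2351) = 82285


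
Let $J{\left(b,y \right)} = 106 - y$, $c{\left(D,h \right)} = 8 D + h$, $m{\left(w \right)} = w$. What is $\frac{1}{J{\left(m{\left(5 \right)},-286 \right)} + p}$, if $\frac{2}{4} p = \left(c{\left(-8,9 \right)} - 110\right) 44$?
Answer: $- \frac{1}{14128} \approx -7.0781 \cdot 10^{-5}$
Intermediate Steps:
$c{\left(D,h \right)} = h + 8 D$
$p = -14520$ ($p = 2 \left(\left(9 + 8 \left(-8\right)\right) - 110\right) 44 = 2 \left(\left(9 - 64\right) - 110\right) 44 = 2 \left(-55 - 110\right) 44 = 2 \left(\left(-165\right) 44\right) = 2 \left(-7260\right) = -14520$)
$\frac{1}{J{\left(m{\left(5 \right)},-286 \right)} + p} = \frac{1}{\left(106 - -286\right) - 14520} = \frac{1}{\left(106 + 286\right) - 14520} = \frac{1}{392 - 14520} = \frac{1}{-14128} = - \frac{1}{14128}$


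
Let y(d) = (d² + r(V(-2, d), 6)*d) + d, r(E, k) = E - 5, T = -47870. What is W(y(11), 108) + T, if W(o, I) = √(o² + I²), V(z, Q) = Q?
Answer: -47870 + 18*√157 ≈ -47644.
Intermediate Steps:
r(E, k) = -5 + E
y(d) = d + d² + d*(-5 + d) (y(d) = (d² + (-5 + d)*d) + d = (d² + d*(-5 + d)) + d = d + d² + d*(-5 + d))
W(o, I) = √(I² + o²)
W(y(11), 108) + T = √(108² + (2*11*(-2 + 11))²) - 47870 = √(11664 + (2*11*9)²) - 47870 = √(11664 + 198²) - 47870 = √(11664 + 39204) - 47870 = √50868 - 47870 = 18*√157 - 47870 = -47870 + 18*√157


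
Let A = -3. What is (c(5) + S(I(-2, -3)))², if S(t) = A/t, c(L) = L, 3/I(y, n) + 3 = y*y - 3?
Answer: 49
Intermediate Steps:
I(y, n) = 3/(-6 + y²) (I(y, n) = 3/(-3 + (y*y - 3)) = 3/(-3 + (y² - 3)) = 3/(-3 + (-3 + y²)) = 3/(-6 + y²))
S(t) = -3/t
(c(5) + S(I(-2, -3)))² = (5 - 3/(3/(-6 + (-2)²)))² = (5 - 3/(3/(-6 + 4)))² = (5 - 3/(3/(-2)))² = (5 - 3/(3*(-½)))² = (5 - 3/(-3/2))² = (5 - 3*(-⅔))² = (5 + 2)² = 7² = 49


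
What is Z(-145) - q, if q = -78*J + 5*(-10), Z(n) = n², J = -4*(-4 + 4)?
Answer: 21075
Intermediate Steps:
J = 0 (J = -4*0 = 0)
q = -50 (q = -78*0 + 5*(-10) = 0 - 50 = -50)
Z(-145) - q = (-145)² - 1*(-50) = 21025 + 50 = 21075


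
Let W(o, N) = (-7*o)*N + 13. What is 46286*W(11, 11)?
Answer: -38602524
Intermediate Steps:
W(o, N) = 13 - 7*N*o (W(o, N) = -7*N*o + 13 = 13 - 7*N*o)
46286*W(11, 11) = 46286*(13 - 7*11*11) = 46286*(13 - 847) = 46286*(-834) = -38602524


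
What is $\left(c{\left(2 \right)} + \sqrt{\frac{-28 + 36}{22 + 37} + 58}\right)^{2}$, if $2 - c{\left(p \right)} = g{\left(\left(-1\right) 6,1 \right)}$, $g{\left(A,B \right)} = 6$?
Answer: $\frac{4374}{59} - \frac{56 \sqrt{4130}}{59} \approx 13.138$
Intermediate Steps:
$c{\left(p \right)} = -4$ ($c{\left(p \right)} = 2 - 6 = -4$)
$\left(c{\left(2 \right)} + \sqrt{\frac{-28 + 36}{22 + 37} + 58}\right)^{2} = \left(-4 + \sqrt{\frac{-28 + 36}{22 + 37} + 58}\right)^{2} = \left(-4 + \sqrt{\frac{8}{59} + 58}\right)^{2} = \left(-4 + \sqrt{\frac{3430}{59}}\right)^{2} = \left(-4 + \frac{7 \sqrt{4130}}{59}\right)^{2}$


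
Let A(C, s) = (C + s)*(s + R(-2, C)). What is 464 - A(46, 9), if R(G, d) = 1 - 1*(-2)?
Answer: -196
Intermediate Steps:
R(G, d) = 3 (R(G, d) = 1 + 2 = 3)
A(C, s) = (3 + s)*(C + s) (A(C, s) = (C + s)*(s + 3) = (C + s)*(3 + s) = (3 + s)*(C + s))
464 - A(46, 9) = 464 - (9² + 3*46 + 3*9 + 46*9) = 464 - (81 + 138 + 27 + 414) = 464 - 1*660 = 464 - 660 = -196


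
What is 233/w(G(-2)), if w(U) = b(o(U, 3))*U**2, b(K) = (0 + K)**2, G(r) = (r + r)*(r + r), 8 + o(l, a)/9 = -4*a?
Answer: 233/8294400 ≈ 2.8091e-5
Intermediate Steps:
o(l, a) = -72 - 36*a (o(l, a) = -72 + 9*(-4*a) = -72 - 36*a)
G(r) = 4*r**2 (G(r) = (2*r)*(2*r) = 4*r**2)
b(K) = K**2
w(U) = 32400*U**2 (w(U) = (-72 - 36*3)**2*U**2 = (-72 - 108)**2*U**2 = (-180)**2*U**2 = 32400*U**2)
233/w(G(-2)) = 233/((32400*(4*(-2)**2)**2)) = 233/((32400*(4*4)**2)) = 233/((32400*16**2)) = 233/((32400*256)) = 233/8294400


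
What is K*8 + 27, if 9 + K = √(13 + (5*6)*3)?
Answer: -45 + 8*√103 ≈ 36.191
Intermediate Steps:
K = -9 + √103 (K = -9 + √(13 + (5*6)*3) = -9 + √(13 + 30*3) = -9 + √(13 + 90) = -9 + √103 ≈ 1.1489)
K*8 + 27 = (-9 + √103)*8 + 27 = (-72 + 8*√103) + 27 = -45 + 8*√103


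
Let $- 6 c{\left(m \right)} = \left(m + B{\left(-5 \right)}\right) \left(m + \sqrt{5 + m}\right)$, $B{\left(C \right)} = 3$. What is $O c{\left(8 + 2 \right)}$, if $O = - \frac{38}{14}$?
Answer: $\frac{1235}{21} + \frac{247 \sqrt{15}}{42} \approx 81.586$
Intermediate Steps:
$O = - \frac{19}{7}$ ($O = \left(-38\right) \frac{1}{14} = - \frac{19}{7} \approx -2.7143$)
$c{\left(m \right)} = - \frac{\left(3 + m\right) \left(m + \sqrt{5 + m}\right)}{6}$ ($c{\left(m \right)} = - \frac{\left(m + 3\right) \left(m + \sqrt{5 + m}\right)}{6} = - \frac{\left(3 + m\right) \left(m + \sqrt{5 + m}\right)}{6}$)
$O c{\left(8 + 2 \right)} = - \frac{19 \left(- \frac{8 + 2}{2} - \frac{\sqrt{5 + \left(8 + 2\right)}}{2} - \frac{\left(8 + 2\right)^{2}}{6} - \frac{\left(8 + 2\right) \sqrt{5 + \left(8 + 2\right)}}{6}\right)}{7} = - \frac{19 \left(\left(- \frac{1}{2}\right) 10 - \frac{\sqrt{5 + 10}}{2} - \frac{10^{2}}{6} - \frac{5 \sqrt{5 + 10}}{3}\right)}{7} = - \frac{19 \left(-5 - \frac{\sqrt{15}}{2} - \frac{50}{3} - \frac{5 \sqrt{15}}{3}\right)}{7} = - \frac{19 \left(- \frac{65}{3} - \frac{13 \sqrt{15}}{6}\right)}{7} = \frac{1235}{21} + \frac{247 \sqrt{15}}{42}$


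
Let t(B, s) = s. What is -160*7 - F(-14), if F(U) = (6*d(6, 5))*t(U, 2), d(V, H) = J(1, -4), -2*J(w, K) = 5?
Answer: -1090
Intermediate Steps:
J(w, K) = -5/2 (J(w, K) = -½*5 = -5/2)
d(V, H) = -5/2
F(U) = -30 (F(U) = (6*(-5/2))*2 = -15*2 = -30)
-160*7 - F(-14) = -160*7 - 1*(-30) = -1120 + 30 = -1090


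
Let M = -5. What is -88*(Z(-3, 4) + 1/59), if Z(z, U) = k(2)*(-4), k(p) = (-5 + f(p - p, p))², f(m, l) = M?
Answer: 2076712/59 ≈ 35199.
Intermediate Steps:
f(m, l) = -5
k(p) = 100 (k(p) = (-5 - 5)² = (-10)² = 100)
Z(z, U) = -400 (Z(z, U) = 100*(-4) = -400)
-88*(Z(-3, 4) + 1/59) = -88*(-400 + 1/59) = -88*(-23599/59) = 2076712/59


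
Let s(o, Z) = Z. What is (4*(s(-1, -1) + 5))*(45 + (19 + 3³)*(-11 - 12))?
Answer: -16208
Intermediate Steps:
(4*(s(-1, -1) + 5))*(45 + (19 + 3³)*(-11 - 12)) = (4*(-1 + 5))*(45 + (19 + 3³)*(-11 - 12)) = (4*4)*(45 + (19 + 27)*(-23)) = 16*(45 + 46*(-23)) = 16*(45 - 1058) = 16*(-1013) = -16208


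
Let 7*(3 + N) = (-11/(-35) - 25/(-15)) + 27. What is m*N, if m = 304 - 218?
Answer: 72068/735 ≈ 98.052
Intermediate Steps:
m = 86
N = 838/735 (N = -3 + ((-11/(-35) - 25/(-15)) + 27)/7 = -3 + ((-11*(-1/35) - 25*(-1/15)) + 27)/7 = -3 + ((11/35 + 5/3) + 27)/7 = -3 + (208/105 + 27)/7 = -3 + (1/7)*(3043/105) = -3 + 3043/735 = 838/735 ≈ 1.1401)
m*N = 86*(838/735) = 72068/735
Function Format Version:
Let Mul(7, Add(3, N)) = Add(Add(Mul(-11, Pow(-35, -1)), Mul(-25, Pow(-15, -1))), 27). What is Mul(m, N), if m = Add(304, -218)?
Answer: Rational(72068, 735) ≈ 98.052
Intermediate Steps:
m = 86
N = Rational(838, 735) (N = Add(-3, Mul(Rational(1, 7), Add(Add(Mul(-11, Pow(-35, -1)), Mul(-25, Pow(-15, -1))), 27))) = Add(-3, Mul(Rational(1, 7), Add(Add(Mul(-11, Rational(-1, 35)), Mul(-25, Rational(-1, 15))), 27))) = Add(-3, Mul(Rational(1, 7), Add(Add(Rational(11, 35), Rational(5, 3)), 27))) = Add(-3, Mul(Rational(1, 7), Add(Rational(208, 105), 27))) = Add(-3, Mul(Rational(1, 7), Rational(3043, 105))) = Add(-3, Rational(3043, 735)) = Rational(838, 735) ≈ 1.1401)
Mul(m, N) = Mul(86, Rational(838, 735)) = Rational(72068, 735)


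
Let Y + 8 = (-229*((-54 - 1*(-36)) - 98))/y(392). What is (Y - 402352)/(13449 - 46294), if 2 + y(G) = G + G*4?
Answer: 393897158/32155255 ≈ 12.250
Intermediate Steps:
y(G) = -2 + 5*G (y(G) = -2 + (G + G*4) = -2 + (G + 4*G) = -2 + 5*G)
Y = 5450/979 (Y = -8 + (-229*((-54 - 1*(-36)) - 98))/(-2 + 5*392) = -8 + (-229*((-54 + 36) - 98))/(-2 + 1960) = -8 - 229*(-18 - 98)/1958 = -8 - 229*(-116)*(1/1958) = -8 + 26564*(1/1958) = -8 + 13282/979 = 5450/979 ≈ 5.5669)
(Y - 402352)/(13449 - 46294) = (5450/979 - 402352)/(13449 - 46294) = -393897158/979/(-32845) = -393897158/979*(-1/32845) = 393897158/32155255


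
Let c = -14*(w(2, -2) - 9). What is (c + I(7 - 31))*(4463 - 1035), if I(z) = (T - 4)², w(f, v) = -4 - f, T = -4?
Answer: 939272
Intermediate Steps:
I(z) = 64 (I(z) = (-4 - 4)² = (-8)² = 64)
c = 210 (c = -14*((-4 - 1*2) - 9) = -14*((-4 - 2) - 9) = -14*(-6 - 9) = -14*(-15) = 210)
(c + I(7 - 31))*(4463 - 1035) = (210 + 64)*(4463 - 1035) = 274*3428 = 939272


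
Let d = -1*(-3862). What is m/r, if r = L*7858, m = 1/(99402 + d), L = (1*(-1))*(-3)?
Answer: 1/2434345536 ≈ 4.1079e-10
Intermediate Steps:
d = 3862
L = 3 (L = -1*(-3) = 3)
m = 1/103264 (m = 1/(99402 + 3862) = 1/103264 ≈ 9.6839e-6)
r = 23574 (r = 3*7858 = 23574)
m/r = (1/103264)/23574 = (1/103264)*(1/23574) = 1/2434345536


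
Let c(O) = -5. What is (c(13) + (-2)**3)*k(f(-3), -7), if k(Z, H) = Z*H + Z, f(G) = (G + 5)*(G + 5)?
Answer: 312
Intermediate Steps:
f(G) = (5 + G)**2 (f(G) = (5 + G)*(5 + G) = (5 + G)**2)
k(Z, H) = Z + H*Z (k(Z, H) = H*Z + Z = Z + H*Z)
(c(13) + (-2)**3)*k(f(-3), -7) = (-5 + (-2)**3)*((5 - 3)**2*(1 - 7)) = (-5 - 8)*(2**2*(-6)) = -52*(-6) = -13*(-24) = 312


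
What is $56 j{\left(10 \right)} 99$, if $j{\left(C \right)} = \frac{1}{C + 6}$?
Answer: $\frac{693}{2} \approx 346.5$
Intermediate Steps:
$j{\left(C \right)} = \frac{1}{6 + C}$
$56 j{\left(10 \right)} 99 = \frac{56}{6 + 10} \cdot 99 = \frac{56}{16} \cdot 99 = 56 \cdot \frac{1}{16} \cdot 99 = \frac{7}{2} \cdot 99 = \frac{693}{2}$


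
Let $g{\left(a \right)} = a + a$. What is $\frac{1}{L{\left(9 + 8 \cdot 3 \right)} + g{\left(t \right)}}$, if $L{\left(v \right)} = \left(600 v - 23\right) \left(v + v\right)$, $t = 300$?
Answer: $\frac{1}{1305882} \approx 7.6577 \cdot 10^{-7}$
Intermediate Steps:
$g{\left(a \right)} = 2 a$
$L{\left(v \right)} = 2 v \left(-23 + 600 v\right)$ ($L{\left(v \right)} = \left(-23 + 600 v\right) 2 v = 2 v \left(-23 + 600 v\right)$)
$\frac{1}{L{\left(9 + 8 \cdot 3 \right)} + g{\left(t \right)}} = \frac{1}{2 \left(9 + 8 \cdot 3\right) \left(-23 + 600 \left(9 + 8 \cdot 3\right)\right) + 2 \cdot 300} = \frac{1}{2 \left(9 + 24\right) \left(-23 + 600 \left(9 + 24\right)\right) + 600} = \frac{1}{2 \cdot 33 \left(-23 + 600 \cdot 33\right) + 600} = \frac{1}{2 \cdot 33 \left(-23 + 19800\right) + 600} = \frac{1}{2 \cdot 33 \cdot 19777 + 600} = \frac{1}{1305282 + 600} = \frac{1}{1305882}$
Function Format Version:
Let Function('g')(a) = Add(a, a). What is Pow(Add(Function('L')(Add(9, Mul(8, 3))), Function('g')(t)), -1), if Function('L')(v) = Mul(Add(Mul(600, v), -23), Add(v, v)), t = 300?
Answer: Rational(1, 1305882) ≈ 7.6577e-7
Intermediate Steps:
Function('g')(a) = Mul(2, a)
Function('L')(v) = Mul(2, v, Add(-23, Mul(600, v))) (Function('L')(v) = Mul(Add(-23, Mul(600, v)), Mul(2, v)) = Mul(2, v, Add(-23, Mul(600, v))))
Pow(Add(Function('L')(Add(9, Mul(8, 3))), Function('g')(t)), -1) = Pow(Add(Mul(2, Add(9, Mul(8, 3)), Add(-23, Mul(600, Add(9, Mul(8, 3))))), Mul(2, 300)), -1) = Pow(Add(Mul(2, Add(9, 24), Add(-23, Mul(600, Add(9, 24)))), 600), -1) = Pow(Add(Mul(2, 33, Add(-23, Mul(600, 33))), 600), -1) = Pow(Add(Mul(2, 33, Add(-23, 19800)), 600), -1) = Pow(Add(Mul(2, 33, 19777), 600), -1) = Pow(Add(1305282, 600), -1) = Pow(1305882, -1) = Rational(1, 1305882)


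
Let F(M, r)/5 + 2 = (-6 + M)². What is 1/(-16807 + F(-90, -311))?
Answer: 1/29263 ≈ 3.4173e-5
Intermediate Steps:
F(M, r) = -10 + 5*(-6 + M)²
1/(-16807 + F(-90, -311)) = 1/(-16807 + (-10 + 5*(-6 - 90)²)) = 1/(-16807 + (-10 + 5*(-96)²)) = 1/(-16807 + (-10 + 5*9216)) = 1/(-16807 + (-10 + 46080)) = 1/(-16807 + 46070) = 1/29263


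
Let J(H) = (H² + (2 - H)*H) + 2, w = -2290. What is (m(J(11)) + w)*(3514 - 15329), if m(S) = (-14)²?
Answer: 24740610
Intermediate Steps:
J(H) = 2 + H² + H*(2 - H) (J(H) = (H² + H*(2 - H)) + 2 = 2 + H² + H*(2 - H))
m(S) = 196
(m(J(11)) + w)*(3514 - 15329) = (196 - 2290)*(3514 - 15329) = -2094*(-11815) = 24740610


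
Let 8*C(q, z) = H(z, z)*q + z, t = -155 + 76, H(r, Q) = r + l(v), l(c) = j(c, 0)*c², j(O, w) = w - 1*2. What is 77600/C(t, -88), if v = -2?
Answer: 77600/937 ≈ 82.818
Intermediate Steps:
j(O, w) = -2 + w (j(O, w) = w - 2 = -2 + w)
l(c) = -2*c² (l(c) = (-2 + 0)*c² = -2*c²)
H(r, Q) = -8 + r (H(r, Q) = r - 2*(-2)² = r - 2*4 = r - 8 = -8 + r)
t = -79
C(q, z) = z/8 + q*(-8 + z)/8 (C(q, z) = ((-8 + z)*q + z)/8 = (q*(-8 + z) + z)/8 = (z + q*(-8 + z))/8 = z/8 + q*(-8 + z)/8)
77600/C(t, -88) = 77600/((⅛)*(-88) + (⅛)*(-79)*(-8 - 88)) = 77600/(-11 + (⅛)*(-79)*(-96)) = 77600/(-11 + 948) = 77600/937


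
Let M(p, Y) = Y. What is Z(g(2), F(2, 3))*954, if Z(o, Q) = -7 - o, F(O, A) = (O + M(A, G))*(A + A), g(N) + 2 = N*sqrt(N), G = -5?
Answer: -4770 - 1908*sqrt(2) ≈ -7468.3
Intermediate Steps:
g(N) = -2 + N**(3/2) (g(N) = -2 + N*sqrt(N) = -2 + N**(3/2))
F(O, A) = 2*A*(-5 + O) (F(O, A) = (O - 5)*(A + A) = (-5 + O)*(2*A) = 2*A*(-5 + O))
Z(g(2), F(2, 3))*954 = (-7 - (-2 + 2**(3/2)))*954 = (-7 - (-2 + 2*sqrt(2)))*954 = (-7 + (2 - 2*sqrt(2)))*954 = (-5 - 2*sqrt(2))*954 = -4770 - 1908*sqrt(2)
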